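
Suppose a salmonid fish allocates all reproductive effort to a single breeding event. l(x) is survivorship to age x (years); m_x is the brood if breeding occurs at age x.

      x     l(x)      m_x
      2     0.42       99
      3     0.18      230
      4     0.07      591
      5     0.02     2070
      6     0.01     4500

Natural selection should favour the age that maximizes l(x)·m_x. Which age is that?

Expected offspring if breeding at age x = l(x) × m_x:
  age 2: 0.42 × 99 = 41.580
  age 3: 0.18 × 230 = 41.400
  age 4: 0.07 × 591 = 41.370
  age 5: 0.02 × 2070 = 41.400
  age 6: 0.01 × 4500 = 45.000
Maximum at age 6 (45.000).

6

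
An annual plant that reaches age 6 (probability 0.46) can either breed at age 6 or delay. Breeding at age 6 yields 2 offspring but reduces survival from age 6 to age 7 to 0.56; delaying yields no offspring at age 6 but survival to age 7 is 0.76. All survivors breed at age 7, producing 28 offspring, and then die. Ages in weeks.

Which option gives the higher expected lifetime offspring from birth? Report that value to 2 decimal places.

9.79

breed at age 6: R₀ = 0.46 × (2 + 0.56 × 28) = 0.46 × 17.6800 = 8.1328
delay to age 7: R₀ = 0.46 × (0.76 × 28) = 0.46 × 21.2800 = 9.7888
Higher: delay to age 7 (9.7888).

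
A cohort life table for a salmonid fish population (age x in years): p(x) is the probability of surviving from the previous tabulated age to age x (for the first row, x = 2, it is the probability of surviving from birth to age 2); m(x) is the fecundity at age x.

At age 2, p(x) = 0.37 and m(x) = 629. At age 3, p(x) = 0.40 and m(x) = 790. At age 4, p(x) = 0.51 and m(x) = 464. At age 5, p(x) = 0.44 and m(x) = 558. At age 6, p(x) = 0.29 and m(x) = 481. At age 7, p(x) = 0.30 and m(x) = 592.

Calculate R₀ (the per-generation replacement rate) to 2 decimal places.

Survivorship from birth: l_x = p_2·p_3·…·p_x.
  l_2 = 0.37000
  l_3 = 0.14800
  l_4 = 0.07548
  l_5 = 0.03321
  l_6 = 0.00963
  l_7 = 0.00289
R₀ = Σ l_x m(x):
  age 2: 0.37000 × 629 = 232.7300
  age 3: 0.14800 × 790 = 116.9200
  age 4: 0.07548 × 464 = 35.0227
  age 5: 0.03321 × 558 = 18.5312
  age 6: 0.00963 × 481 = 4.6320
  age 7: 0.00289 × 592 = 1.7109
R₀ = 232.7300 + 116.9200 + 35.0227 + 18.5312 + 4.6320 + 1.7109 = 409.5468

409.55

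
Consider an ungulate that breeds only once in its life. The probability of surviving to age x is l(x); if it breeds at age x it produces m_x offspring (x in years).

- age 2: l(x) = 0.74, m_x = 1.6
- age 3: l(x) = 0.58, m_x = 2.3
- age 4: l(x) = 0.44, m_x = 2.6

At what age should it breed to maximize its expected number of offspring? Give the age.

Expected offspring if breeding at age x = l(x) × m_x:
  age 2: 0.74 × 1.6 = 1.184
  age 3: 0.58 × 2.3 = 1.334
  age 4: 0.44 × 2.6 = 1.144
Maximum at age 3 (1.334).

3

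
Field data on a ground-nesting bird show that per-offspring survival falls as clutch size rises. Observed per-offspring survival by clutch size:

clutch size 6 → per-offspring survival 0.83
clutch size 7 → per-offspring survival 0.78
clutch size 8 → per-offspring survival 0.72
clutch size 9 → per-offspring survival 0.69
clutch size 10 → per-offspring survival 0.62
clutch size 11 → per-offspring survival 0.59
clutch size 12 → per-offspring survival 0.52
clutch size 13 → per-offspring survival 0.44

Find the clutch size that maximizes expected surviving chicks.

Expected surviving chicks = c × s(c):
  c=6: 6 × 0.83 = 4.980
  c=7: 7 × 0.78 = 5.460
  c=8: 8 × 0.72 = 5.760
  c=9: 9 × 0.69 = 6.210
  c=10: 10 × 0.62 = 6.200
  c=11: 11 × 0.59 = 6.490
  c=12: 12 × 0.52 = 6.240
  c=13: 13 × 0.44 = 5.720
Maximum at c = 11 (6.490 surviving chicks).

11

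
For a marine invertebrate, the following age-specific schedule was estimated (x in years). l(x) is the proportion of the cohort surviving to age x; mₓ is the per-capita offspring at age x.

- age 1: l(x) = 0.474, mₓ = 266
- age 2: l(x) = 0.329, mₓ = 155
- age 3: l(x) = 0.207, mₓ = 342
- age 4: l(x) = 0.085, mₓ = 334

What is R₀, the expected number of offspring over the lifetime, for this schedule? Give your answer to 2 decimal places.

276.26

R₀ = Σ l(x) mₓ:
  age 1: 0.474 × 266 = 126.0840
  age 2: 0.329 × 155 = 50.9950
  age 3: 0.207 × 342 = 70.7940
  age 4: 0.085 × 334 = 28.3900
R₀ = 126.0840 + 50.9950 + 70.7940 + 28.3900 = 276.2630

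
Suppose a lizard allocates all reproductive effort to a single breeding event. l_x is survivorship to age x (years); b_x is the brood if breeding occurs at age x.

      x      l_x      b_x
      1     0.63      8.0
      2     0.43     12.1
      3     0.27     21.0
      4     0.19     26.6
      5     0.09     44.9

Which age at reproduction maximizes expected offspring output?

3

Expected offspring if breeding at age x = l_x × b_x:
  age 1: 0.63 × 8.0 = 5.040
  age 2: 0.43 × 12.1 = 5.203
  age 3: 0.27 × 21.0 = 5.670
  age 4: 0.19 × 26.6 = 5.054
  age 5: 0.09 × 44.9 = 4.041
Maximum at age 3 (5.670).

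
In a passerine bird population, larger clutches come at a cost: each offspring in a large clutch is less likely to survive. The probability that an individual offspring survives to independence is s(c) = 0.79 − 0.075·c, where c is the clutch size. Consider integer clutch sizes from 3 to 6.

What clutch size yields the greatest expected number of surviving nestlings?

5

Expected surviving nestlings = c × s(c):
  c=3: 3 × 0.565 = 1.695
  c=4: 4 × 0.490 = 1.960
  c=5: 5 × 0.415 = 2.075
  c=6: 6 × 0.340 = 2.040
Maximum at c = 5 (2.075 surviving nestlings).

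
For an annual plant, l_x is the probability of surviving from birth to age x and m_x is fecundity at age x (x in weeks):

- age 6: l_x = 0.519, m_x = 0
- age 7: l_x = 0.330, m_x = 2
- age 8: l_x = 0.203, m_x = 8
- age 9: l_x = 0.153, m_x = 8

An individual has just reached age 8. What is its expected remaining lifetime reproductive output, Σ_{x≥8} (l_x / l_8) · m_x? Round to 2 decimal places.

l_8 = 0.203. Conditional survival from age 8 to x is l_x / l_8.
  x=8: (0.203/0.203) × 8 = 8.0000
  x=9: (0.153/0.203) × 8 = 6.0296
Sum = 8.0000 + 6.0296 = 14.0296

14.03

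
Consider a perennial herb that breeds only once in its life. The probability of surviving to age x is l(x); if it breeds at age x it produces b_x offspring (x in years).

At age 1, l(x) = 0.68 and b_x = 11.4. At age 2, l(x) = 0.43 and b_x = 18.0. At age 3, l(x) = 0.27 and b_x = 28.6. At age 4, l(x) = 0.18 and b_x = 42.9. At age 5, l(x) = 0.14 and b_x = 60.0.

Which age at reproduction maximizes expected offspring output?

Expected offspring if breeding at age x = l(x) × b_x:
  age 1: 0.68 × 11.4 = 7.752
  age 2: 0.43 × 18.0 = 7.740
  age 3: 0.27 × 28.6 = 7.722
  age 4: 0.18 × 42.9 = 7.722
  age 5: 0.14 × 60.0 = 8.400
Maximum at age 5 (8.400).

5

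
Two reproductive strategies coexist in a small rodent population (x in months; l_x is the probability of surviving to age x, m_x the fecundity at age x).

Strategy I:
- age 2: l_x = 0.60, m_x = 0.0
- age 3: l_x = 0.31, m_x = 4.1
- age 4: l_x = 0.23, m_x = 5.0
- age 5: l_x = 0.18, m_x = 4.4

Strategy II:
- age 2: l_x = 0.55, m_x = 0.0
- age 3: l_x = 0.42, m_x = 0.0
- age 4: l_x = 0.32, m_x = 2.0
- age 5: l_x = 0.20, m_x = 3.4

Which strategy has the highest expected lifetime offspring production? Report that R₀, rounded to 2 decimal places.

3.21

Strategy I: R₀ = 0.60×0.0 + 0.31×4.1 + 0.23×5.0 + 0.18×4.4 = 3.2130
Strategy II: R₀ = 0.55×0.0 + 0.42×0.0 + 0.32×2.0 + 0.20×3.4 = 1.3200
Highest R₀: strategy I with 3.2130.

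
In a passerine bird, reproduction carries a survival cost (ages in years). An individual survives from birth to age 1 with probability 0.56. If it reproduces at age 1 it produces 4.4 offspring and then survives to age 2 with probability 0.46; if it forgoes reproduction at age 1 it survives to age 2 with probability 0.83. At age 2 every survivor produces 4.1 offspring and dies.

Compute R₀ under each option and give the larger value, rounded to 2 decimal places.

3.52

breed at age 1: R₀ = 0.56 × (4.4 + 0.46 × 4.1) = 0.56 × 6.2860 = 3.5202
delay to age 2: R₀ = 0.56 × (0.83 × 4.1) = 0.56 × 3.4030 = 1.9057
Higher: breed at age 1 (3.5202).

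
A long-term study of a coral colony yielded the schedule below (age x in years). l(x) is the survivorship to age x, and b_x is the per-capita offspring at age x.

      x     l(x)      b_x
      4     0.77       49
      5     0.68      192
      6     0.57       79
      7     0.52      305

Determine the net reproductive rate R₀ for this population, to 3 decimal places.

371.920

R₀ = Σ l(x) b_x:
  age 4: 0.77 × 49 = 37.7300
  age 5: 0.68 × 192 = 130.5600
  age 6: 0.57 × 79 = 45.0300
  age 7: 0.52 × 305 = 158.6000
R₀ = 37.7300 + 130.5600 + 45.0300 + 158.6000 = 371.9200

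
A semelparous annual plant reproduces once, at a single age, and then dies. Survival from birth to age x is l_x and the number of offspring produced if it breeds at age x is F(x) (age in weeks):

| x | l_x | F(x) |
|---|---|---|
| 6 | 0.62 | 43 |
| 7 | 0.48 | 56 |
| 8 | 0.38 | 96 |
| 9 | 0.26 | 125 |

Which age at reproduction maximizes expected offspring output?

Expected offspring if breeding at age x = l_x × F(x):
  age 6: 0.62 × 43 = 26.660
  age 7: 0.48 × 56 = 26.880
  age 8: 0.38 × 96 = 36.480
  age 9: 0.26 × 125 = 32.500
Maximum at age 8 (36.480).

8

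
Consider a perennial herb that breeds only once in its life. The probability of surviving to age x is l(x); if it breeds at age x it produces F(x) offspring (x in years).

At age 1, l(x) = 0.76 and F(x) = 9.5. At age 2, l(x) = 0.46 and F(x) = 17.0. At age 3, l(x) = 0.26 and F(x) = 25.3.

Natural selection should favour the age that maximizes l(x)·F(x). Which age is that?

2

Expected offspring if breeding at age x = l(x) × F(x):
  age 1: 0.76 × 9.5 = 7.220
  age 2: 0.46 × 17.0 = 7.820
  age 3: 0.26 × 25.3 = 6.578
Maximum at age 2 (7.820).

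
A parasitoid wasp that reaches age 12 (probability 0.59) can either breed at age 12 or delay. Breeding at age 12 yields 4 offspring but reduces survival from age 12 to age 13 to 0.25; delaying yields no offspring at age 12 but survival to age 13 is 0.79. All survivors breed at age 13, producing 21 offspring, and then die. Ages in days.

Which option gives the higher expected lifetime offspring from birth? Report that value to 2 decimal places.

9.79

breed at age 12: R₀ = 0.59 × (4 + 0.25 × 21) = 0.59 × 9.2500 = 5.4575
delay to age 13: R₀ = 0.59 × (0.79 × 21) = 0.59 × 16.5900 = 9.7881
Higher: delay to age 13 (9.7881).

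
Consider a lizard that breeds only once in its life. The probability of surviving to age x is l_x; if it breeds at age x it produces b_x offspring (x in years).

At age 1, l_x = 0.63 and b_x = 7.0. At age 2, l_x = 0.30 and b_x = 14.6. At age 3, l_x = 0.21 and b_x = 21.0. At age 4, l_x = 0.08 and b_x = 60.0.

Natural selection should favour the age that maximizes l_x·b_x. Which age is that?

Expected offspring if breeding at age x = l_x × b_x:
  age 1: 0.63 × 7.0 = 4.410
  age 2: 0.30 × 14.6 = 4.380
  age 3: 0.21 × 21.0 = 4.410
  age 4: 0.08 × 60.0 = 4.800
Maximum at age 4 (4.800).

4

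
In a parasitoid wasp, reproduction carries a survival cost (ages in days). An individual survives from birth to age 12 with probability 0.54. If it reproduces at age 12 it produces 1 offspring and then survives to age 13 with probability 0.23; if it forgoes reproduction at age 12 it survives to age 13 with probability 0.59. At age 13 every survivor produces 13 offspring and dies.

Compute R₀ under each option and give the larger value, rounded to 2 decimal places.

breed at age 12: R₀ = 0.54 × (1 + 0.23 × 13) = 0.54 × 3.9900 = 2.1546
delay to age 13: R₀ = 0.54 × (0.59 × 13) = 0.54 × 7.6700 = 4.1418
Higher: delay to age 13 (4.1418).

4.14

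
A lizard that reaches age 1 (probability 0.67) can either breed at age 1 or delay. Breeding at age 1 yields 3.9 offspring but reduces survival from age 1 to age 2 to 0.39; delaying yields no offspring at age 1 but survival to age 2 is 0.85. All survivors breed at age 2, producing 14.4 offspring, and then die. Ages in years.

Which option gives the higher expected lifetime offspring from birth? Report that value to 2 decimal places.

breed at age 1: R₀ = 0.67 × (3.9 + 0.39 × 14.4) = 0.67 × 9.5160 = 6.3757
delay to age 2: R₀ = 0.67 × (0.85 × 14.4) = 0.67 × 12.2400 = 8.2008
Higher: delay to age 2 (8.2008).

8.20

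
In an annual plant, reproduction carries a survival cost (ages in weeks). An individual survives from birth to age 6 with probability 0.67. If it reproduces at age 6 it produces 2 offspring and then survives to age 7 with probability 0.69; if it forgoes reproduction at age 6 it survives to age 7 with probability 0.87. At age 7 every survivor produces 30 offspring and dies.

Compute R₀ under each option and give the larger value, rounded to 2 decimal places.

17.49

breed at age 6: R₀ = 0.67 × (2 + 0.69 × 30) = 0.67 × 22.7000 = 15.2090
delay to age 7: R₀ = 0.67 × (0.87 × 30) = 0.67 × 26.1000 = 17.4870
Higher: delay to age 7 (17.4870).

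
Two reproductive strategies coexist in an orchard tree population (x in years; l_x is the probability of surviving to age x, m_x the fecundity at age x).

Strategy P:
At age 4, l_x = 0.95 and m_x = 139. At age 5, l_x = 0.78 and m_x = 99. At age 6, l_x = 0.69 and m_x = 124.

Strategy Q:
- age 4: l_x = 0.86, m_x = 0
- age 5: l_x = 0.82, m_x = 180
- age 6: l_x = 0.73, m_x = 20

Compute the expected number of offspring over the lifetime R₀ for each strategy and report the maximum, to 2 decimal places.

Strategy P: R₀ = 0.95×139 + 0.78×99 + 0.69×124 = 294.8300
Strategy Q: R₀ = 0.86×0 + 0.82×180 + 0.73×20 = 162.2000
Highest R₀: strategy P with 294.8300.

294.83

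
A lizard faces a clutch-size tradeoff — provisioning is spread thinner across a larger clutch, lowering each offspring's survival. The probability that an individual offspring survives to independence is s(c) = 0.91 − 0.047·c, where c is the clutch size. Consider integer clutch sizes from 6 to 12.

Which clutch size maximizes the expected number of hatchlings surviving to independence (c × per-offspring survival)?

10

Expected hatchlings surviving to independence = c × s(c):
  c=6: 6 × 0.628 = 3.768
  c=7: 7 × 0.581 = 4.067
  c=8: 8 × 0.534 = 4.272
  c=9: 9 × 0.487 = 4.383
  c=10: 10 × 0.440 = 4.400
  c=11: 11 × 0.393 = 4.323
  c=12: 12 × 0.346 = 4.152
Maximum at c = 10 (4.400 hatchlings surviving to independence).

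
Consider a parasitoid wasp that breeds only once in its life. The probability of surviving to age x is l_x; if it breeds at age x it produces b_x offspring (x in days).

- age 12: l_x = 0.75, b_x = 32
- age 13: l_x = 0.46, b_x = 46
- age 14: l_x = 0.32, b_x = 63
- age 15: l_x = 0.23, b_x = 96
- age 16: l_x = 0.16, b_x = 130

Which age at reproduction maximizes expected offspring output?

12

Expected offspring if breeding at age x = l_x × b_x:
  age 12: 0.75 × 32 = 24.000
  age 13: 0.46 × 46 = 21.160
  age 14: 0.32 × 63 = 20.160
  age 15: 0.23 × 96 = 22.080
  age 16: 0.16 × 130 = 20.800
Maximum at age 12 (24.000).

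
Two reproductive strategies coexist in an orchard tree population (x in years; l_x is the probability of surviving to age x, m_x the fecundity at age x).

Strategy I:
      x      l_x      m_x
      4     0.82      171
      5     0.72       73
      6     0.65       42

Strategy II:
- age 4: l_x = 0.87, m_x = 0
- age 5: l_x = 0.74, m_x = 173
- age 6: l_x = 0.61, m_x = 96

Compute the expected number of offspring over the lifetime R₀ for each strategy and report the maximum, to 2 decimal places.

Strategy I: R₀ = 0.82×171 + 0.72×73 + 0.65×42 = 220.0800
Strategy II: R₀ = 0.87×0 + 0.74×173 + 0.61×96 = 186.5800
Highest R₀: strategy I with 220.0800.

220.08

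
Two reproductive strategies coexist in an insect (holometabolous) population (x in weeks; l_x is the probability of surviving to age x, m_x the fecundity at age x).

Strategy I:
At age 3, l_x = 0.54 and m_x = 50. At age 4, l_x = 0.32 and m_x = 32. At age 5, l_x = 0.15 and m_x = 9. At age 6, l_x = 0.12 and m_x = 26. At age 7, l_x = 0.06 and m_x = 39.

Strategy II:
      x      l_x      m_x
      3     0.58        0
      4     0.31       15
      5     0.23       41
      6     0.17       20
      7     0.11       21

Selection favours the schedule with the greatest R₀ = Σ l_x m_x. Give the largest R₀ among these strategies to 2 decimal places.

Strategy I: R₀ = 0.54×50 + 0.32×32 + 0.15×9 + 0.12×26 + 0.06×39 = 44.0500
Strategy II: R₀ = 0.58×0 + 0.31×15 + 0.23×41 + 0.17×20 + 0.11×21 = 19.7900
Highest R₀: strategy I with 44.0500.

44.05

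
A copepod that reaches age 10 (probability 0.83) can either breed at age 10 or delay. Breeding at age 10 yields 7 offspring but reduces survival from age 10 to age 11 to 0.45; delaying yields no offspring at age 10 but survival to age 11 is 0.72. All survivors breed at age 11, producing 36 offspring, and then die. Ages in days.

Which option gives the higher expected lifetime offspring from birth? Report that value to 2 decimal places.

breed at age 10: R₀ = 0.83 × (7 + 0.45 × 36) = 0.83 × 23.2000 = 19.2560
delay to age 11: R₀ = 0.83 × (0.72 × 36) = 0.83 × 25.9200 = 21.5136
Higher: delay to age 11 (21.5136).

21.51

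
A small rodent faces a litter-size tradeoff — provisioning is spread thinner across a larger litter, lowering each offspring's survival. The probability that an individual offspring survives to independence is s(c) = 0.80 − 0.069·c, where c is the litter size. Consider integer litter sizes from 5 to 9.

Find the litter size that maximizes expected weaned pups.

6

Expected weaned pups = c × s(c):
  c=5: 5 × 0.455 = 2.275
  c=6: 6 × 0.386 = 2.316
  c=7: 7 × 0.317 = 2.219
  c=8: 8 × 0.248 = 1.984
  c=9: 9 × 0.179 = 1.611
Maximum at c = 6 (2.316 weaned pups).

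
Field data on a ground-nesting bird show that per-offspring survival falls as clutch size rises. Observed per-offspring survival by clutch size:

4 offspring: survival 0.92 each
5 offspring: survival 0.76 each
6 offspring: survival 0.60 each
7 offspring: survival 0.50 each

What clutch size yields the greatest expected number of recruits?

5

Expected recruits = c × s(c):
  c=4: 4 × 0.92 = 3.680
  c=5: 5 × 0.76 = 3.800
  c=6: 6 × 0.60 = 3.600
  c=7: 7 × 0.50 = 3.500
Maximum at c = 5 (3.800 recruits).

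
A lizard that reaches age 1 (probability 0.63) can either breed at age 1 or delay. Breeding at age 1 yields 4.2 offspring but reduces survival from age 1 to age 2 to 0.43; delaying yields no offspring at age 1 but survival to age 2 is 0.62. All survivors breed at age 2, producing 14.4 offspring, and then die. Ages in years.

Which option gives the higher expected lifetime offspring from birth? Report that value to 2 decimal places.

6.55

breed at age 1: R₀ = 0.63 × (4.2 + 0.43 × 14.4) = 0.63 × 10.3920 = 6.5470
delay to age 2: R₀ = 0.63 × (0.62 × 14.4) = 0.63 × 8.9280 = 5.6246
Higher: breed at age 1 (6.5470).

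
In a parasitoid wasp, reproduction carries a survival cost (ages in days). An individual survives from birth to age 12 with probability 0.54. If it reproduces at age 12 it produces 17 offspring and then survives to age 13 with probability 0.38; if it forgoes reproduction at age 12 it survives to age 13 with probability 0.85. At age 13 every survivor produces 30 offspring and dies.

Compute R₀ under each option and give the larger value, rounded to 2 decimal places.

breed at age 12: R₀ = 0.54 × (17 + 0.38 × 30) = 0.54 × 28.4000 = 15.3360
delay to age 13: R₀ = 0.54 × (0.85 × 30) = 0.54 × 25.5000 = 13.7700
Higher: breed at age 12 (15.3360).

15.34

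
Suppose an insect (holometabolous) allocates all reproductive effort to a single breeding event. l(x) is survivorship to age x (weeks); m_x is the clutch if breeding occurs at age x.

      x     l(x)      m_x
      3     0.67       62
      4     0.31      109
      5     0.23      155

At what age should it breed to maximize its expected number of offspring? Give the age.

Expected offspring if breeding at age x = l(x) × m_x:
  age 3: 0.67 × 62 = 41.540
  age 4: 0.31 × 109 = 33.790
  age 5: 0.23 × 155 = 35.650
Maximum at age 3 (41.540).

3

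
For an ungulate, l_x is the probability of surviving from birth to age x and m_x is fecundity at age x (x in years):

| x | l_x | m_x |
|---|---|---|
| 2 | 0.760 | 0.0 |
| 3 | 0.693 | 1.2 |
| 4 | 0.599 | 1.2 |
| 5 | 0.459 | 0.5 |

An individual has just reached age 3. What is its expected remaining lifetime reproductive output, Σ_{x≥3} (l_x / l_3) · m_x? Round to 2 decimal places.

l_3 = 0.693. Conditional survival from age 3 to x is l_x / l_3.
  x=3: (0.693/0.693) × 1.2 = 1.2000
  x=4: (0.599/0.693) × 1.2 = 1.0372
  x=5: (0.459/0.693) × 0.5 = 0.3312
Sum = 1.2000 + 1.0372 + 0.3312 = 2.5684

2.57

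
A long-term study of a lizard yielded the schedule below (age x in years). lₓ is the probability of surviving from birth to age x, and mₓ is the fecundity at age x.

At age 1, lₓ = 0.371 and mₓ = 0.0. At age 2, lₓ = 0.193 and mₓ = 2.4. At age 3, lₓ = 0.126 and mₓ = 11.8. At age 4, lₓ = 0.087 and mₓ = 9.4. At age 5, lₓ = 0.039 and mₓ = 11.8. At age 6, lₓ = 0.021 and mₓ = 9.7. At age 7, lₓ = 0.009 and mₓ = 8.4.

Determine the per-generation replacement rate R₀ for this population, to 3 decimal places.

R₀ = Σ lₓ mₓ:
  age 1: 0.371 × 0.0 = 0.0000
  age 2: 0.193 × 2.4 = 0.4632
  age 3: 0.126 × 11.8 = 1.4868
  age 4: 0.087 × 9.4 = 0.8178
  age 5: 0.039 × 11.8 = 0.4602
  age 6: 0.021 × 9.7 = 0.2037
  age 7: 0.009 × 8.4 = 0.0756
R₀ = 0.0000 + 0.4632 + 1.4868 + 0.8178 + 0.4602 + 0.2037 + 0.0756 = 3.5073

3.507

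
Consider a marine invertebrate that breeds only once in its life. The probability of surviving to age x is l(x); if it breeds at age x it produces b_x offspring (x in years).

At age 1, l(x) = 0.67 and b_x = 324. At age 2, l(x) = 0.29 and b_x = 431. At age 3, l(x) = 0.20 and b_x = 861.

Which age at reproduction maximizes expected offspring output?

Expected offspring if breeding at age x = l(x) × b_x:
  age 1: 0.67 × 324 = 217.080
  age 2: 0.29 × 431 = 124.990
  age 3: 0.20 × 861 = 172.200
Maximum at age 1 (217.080).

1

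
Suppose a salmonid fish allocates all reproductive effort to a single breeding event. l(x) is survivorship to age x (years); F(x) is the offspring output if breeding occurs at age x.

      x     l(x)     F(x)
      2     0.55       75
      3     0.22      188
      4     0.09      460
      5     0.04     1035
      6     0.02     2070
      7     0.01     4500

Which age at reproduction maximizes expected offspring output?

Expected offspring if breeding at age x = l(x) × F(x):
  age 2: 0.55 × 75 = 41.250
  age 3: 0.22 × 188 = 41.360
  age 4: 0.09 × 460 = 41.400
  age 5: 0.04 × 1035 = 41.400
  age 6: 0.02 × 2070 = 41.400
  age 7: 0.01 × 4500 = 45.000
Maximum at age 7 (45.000).

7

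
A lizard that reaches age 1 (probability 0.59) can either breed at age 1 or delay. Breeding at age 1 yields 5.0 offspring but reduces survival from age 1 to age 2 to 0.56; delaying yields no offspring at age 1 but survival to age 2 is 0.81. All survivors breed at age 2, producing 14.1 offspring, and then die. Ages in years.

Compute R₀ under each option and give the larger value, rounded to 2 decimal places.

7.61

breed at age 1: R₀ = 0.59 × (5.0 + 0.56 × 14.1) = 0.59 × 12.8960 = 7.6086
delay to age 2: R₀ = 0.59 × (0.81 × 14.1) = 0.59 × 11.4210 = 6.7384
Higher: breed at age 1 (7.6086).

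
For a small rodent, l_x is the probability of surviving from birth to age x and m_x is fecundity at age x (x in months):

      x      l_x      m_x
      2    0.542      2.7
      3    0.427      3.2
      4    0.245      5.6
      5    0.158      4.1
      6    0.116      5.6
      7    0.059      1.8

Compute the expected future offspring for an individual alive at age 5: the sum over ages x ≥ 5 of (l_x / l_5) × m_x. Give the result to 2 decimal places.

8.88

l_5 = 0.158. Conditional survival from age 5 to x is l_x / l_5.
  x=5: (0.158/0.158) × 4.1 = 4.1000
  x=6: (0.116/0.158) × 5.6 = 4.1114
  x=7: (0.059/0.158) × 1.8 = 0.6722
Sum = 4.1000 + 4.1114 + 0.6722 = 8.8835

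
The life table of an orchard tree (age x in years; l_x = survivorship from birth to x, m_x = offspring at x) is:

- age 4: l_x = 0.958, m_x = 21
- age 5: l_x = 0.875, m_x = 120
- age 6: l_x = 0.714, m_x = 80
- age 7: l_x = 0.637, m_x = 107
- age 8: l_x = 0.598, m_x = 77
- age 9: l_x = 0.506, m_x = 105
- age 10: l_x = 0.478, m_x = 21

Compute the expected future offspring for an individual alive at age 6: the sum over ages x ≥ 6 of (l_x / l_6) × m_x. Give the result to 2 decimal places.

328.42

l_6 = 0.714. Conditional survival from age 6 to x is l_x / l_6.
  x=6: (0.714/0.714) × 80 = 80.0000
  x=7: (0.637/0.714) × 107 = 95.4608
  x=8: (0.598/0.714) × 77 = 64.4902
  x=9: (0.506/0.714) × 105 = 74.4118
  x=10: (0.478/0.714) × 21 = 14.0588
Sum = 80.0000 + 95.4608 + 64.4902 + 74.4118 + 14.0588 = 328.4216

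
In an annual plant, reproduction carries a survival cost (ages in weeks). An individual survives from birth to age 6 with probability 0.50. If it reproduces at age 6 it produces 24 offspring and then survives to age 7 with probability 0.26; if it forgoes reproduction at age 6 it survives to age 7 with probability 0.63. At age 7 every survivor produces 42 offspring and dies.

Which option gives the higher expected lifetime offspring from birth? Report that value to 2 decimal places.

17.46

breed at age 6: R₀ = 0.50 × (24 + 0.26 × 42) = 0.50 × 34.9200 = 17.4600
delay to age 7: R₀ = 0.50 × (0.63 × 42) = 0.50 × 26.4600 = 13.2300
Higher: breed at age 6 (17.4600).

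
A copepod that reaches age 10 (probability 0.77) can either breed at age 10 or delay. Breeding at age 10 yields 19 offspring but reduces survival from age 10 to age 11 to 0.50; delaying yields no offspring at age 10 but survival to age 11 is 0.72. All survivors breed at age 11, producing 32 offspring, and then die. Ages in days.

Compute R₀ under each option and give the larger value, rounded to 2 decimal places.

26.95

breed at age 10: R₀ = 0.77 × (19 + 0.50 × 32) = 0.77 × 35.0000 = 26.9500
delay to age 11: R₀ = 0.77 × (0.72 × 32) = 0.77 × 23.0400 = 17.7408
Higher: breed at age 10 (26.9500).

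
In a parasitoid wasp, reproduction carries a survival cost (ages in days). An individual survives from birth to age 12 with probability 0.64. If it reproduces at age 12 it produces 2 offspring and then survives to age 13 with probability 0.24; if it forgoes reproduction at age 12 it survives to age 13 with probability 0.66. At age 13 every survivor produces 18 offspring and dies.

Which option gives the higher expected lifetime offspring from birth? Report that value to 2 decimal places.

breed at age 12: R₀ = 0.64 × (2 + 0.24 × 18) = 0.64 × 6.3200 = 4.0448
delay to age 13: R₀ = 0.64 × (0.66 × 18) = 0.64 × 11.8800 = 7.6032
Higher: delay to age 13 (7.6032).

7.60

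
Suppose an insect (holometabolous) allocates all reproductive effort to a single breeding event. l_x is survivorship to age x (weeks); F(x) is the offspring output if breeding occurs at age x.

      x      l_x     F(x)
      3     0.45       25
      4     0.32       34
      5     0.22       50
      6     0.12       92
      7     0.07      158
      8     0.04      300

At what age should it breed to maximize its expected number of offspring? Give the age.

8

Expected offspring if breeding at age x = l_x × F(x):
  age 3: 0.45 × 25 = 11.250
  age 4: 0.32 × 34 = 10.880
  age 5: 0.22 × 50 = 11.000
  age 6: 0.12 × 92 = 11.040
  age 7: 0.07 × 158 = 11.060
  age 8: 0.04 × 300 = 12.000
Maximum at age 8 (12.000).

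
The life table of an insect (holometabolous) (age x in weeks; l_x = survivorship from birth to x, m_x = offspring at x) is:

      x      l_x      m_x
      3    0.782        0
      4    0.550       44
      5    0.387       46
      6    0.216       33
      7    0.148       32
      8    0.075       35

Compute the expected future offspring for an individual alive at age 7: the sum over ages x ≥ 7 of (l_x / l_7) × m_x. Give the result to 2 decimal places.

49.74

l_7 = 0.148. Conditional survival from age 7 to x is l_x / l_7.
  x=7: (0.148/0.148) × 32 = 32.0000
  x=8: (0.075/0.148) × 35 = 17.7365
Sum = 32.0000 + 17.7365 = 49.7365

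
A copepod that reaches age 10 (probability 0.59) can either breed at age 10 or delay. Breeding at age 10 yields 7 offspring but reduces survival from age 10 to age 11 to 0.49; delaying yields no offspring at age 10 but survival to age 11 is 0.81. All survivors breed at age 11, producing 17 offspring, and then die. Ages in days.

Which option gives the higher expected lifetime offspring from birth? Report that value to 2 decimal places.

9.04

breed at age 10: R₀ = 0.59 × (7 + 0.49 × 17) = 0.59 × 15.3300 = 9.0447
delay to age 11: R₀ = 0.59 × (0.81 × 17) = 0.59 × 13.7700 = 8.1243
Higher: breed at age 10 (9.0447).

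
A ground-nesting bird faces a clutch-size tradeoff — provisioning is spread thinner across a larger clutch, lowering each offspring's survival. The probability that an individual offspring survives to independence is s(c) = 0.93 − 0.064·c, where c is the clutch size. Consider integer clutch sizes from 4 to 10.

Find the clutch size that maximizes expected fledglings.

7

Expected fledglings = c × s(c):
  c=4: 4 × 0.674 = 2.696
  c=5: 5 × 0.610 = 3.050
  c=6: 6 × 0.546 = 3.276
  c=7: 7 × 0.482 = 3.374
  c=8: 8 × 0.418 = 3.344
  c=9: 9 × 0.354 = 3.186
  c=10: 10 × 0.290 = 2.900
Maximum at c = 7 (3.374 fledglings).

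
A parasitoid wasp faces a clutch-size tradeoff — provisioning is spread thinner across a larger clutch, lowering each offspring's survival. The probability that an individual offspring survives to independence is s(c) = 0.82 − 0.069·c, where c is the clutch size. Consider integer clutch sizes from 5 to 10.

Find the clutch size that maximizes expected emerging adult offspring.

Expected emerging adult offspring = c × s(c):
  c=5: 5 × 0.475 = 2.375
  c=6: 6 × 0.406 = 2.436
  c=7: 7 × 0.337 = 2.359
  c=8: 8 × 0.268 = 2.144
  c=9: 9 × 0.199 = 1.791
  c=10: 10 × 0.130 = 1.300
Maximum at c = 6 (2.436 emerging adult offspring).

6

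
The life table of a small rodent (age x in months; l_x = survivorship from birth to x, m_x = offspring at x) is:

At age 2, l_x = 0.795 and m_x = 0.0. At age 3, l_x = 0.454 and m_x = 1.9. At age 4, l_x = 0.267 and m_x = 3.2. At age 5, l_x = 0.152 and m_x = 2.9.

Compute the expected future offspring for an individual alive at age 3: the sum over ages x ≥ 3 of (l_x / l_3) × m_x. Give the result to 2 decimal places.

4.75

l_3 = 0.454. Conditional survival from age 3 to x is l_x / l_3.
  x=3: (0.454/0.454) × 1.9 = 1.9000
  x=4: (0.267/0.454) × 3.2 = 1.8819
  x=5: (0.152/0.454) × 2.9 = 0.9709
Sum = 1.9000 + 1.8819 + 0.9709 = 4.7529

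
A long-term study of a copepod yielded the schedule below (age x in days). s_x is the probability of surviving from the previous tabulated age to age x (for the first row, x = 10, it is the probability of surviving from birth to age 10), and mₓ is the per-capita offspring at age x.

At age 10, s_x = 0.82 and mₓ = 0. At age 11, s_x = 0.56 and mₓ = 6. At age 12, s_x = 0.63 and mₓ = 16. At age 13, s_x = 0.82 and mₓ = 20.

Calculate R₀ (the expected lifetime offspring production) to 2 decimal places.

12.13

Survivorship from birth: l_x = s_10·s_11·…·s_x.
  l_10 = 0.82000
  l_11 = 0.45920
  l_12 = 0.28930
  l_13 = 0.23722
R₀ = Σ l_x mₓ:
  age 10: 0.82000 × 0 = 0.0000
  age 11: 0.45920 × 6 = 2.7552
  age 12: 0.28930 × 16 = 4.6288
  age 13: 0.23722 × 20 = 4.7444
R₀ = 0.0000 + 2.7552 + 4.6288 + 4.7444 = 12.1284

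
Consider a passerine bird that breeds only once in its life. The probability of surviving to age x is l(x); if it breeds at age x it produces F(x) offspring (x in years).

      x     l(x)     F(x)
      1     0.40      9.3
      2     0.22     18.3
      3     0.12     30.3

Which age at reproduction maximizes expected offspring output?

Expected offspring if breeding at age x = l(x) × F(x):
  age 1: 0.40 × 9.3 = 3.720
  age 2: 0.22 × 18.3 = 4.026
  age 3: 0.12 × 30.3 = 3.636
Maximum at age 2 (4.026).

2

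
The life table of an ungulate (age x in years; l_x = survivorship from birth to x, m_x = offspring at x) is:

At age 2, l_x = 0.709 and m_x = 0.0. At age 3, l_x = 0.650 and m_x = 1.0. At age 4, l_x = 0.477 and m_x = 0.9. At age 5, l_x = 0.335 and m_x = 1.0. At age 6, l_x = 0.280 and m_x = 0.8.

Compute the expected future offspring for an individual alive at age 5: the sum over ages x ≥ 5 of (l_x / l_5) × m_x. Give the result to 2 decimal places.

l_5 = 0.335. Conditional survival from age 5 to x is l_x / l_5.
  x=5: (0.335/0.335) × 1.0 = 1.0000
  x=6: (0.280/0.335) × 0.8 = 0.6687
Sum = 1.0000 + 0.6687 = 1.6687

1.67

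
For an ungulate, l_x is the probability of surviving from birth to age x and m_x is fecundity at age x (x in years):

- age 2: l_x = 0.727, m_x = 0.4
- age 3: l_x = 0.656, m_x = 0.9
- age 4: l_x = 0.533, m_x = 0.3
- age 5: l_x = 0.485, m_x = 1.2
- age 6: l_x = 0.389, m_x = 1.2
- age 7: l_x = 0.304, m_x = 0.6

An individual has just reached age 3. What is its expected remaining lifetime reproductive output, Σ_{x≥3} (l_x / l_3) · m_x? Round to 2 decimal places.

l_3 = 0.656. Conditional survival from age 3 to x is l_x / l_3.
  x=3: (0.656/0.656) × 0.9 = 0.9000
  x=4: (0.533/0.656) × 0.3 = 0.2437
  x=5: (0.485/0.656) × 1.2 = 0.8872
  x=6: (0.389/0.656) × 1.2 = 0.7116
  x=7: (0.304/0.656) × 0.6 = 0.2780
Sum = 0.9000 + 0.2437 + 0.8872 + 0.7116 + 0.2780 = 3.0206

3.02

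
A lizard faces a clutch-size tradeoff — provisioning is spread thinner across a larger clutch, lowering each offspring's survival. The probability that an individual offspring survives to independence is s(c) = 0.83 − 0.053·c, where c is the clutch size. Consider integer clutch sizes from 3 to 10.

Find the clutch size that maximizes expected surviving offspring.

Expected surviving offspring = c × s(c):
  c=3: 3 × 0.671 = 2.013
  c=4: 4 × 0.618 = 2.472
  c=5: 5 × 0.565 = 2.825
  c=6: 6 × 0.512 = 3.072
  c=7: 7 × 0.459 = 3.213
  c=8: 8 × 0.406 = 3.248
  c=9: 9 × 0.353 = 3.177
  c=10: 10 × 0.300 = 3.000
Maximum at c = 8 (3.248 surviving offspring).

8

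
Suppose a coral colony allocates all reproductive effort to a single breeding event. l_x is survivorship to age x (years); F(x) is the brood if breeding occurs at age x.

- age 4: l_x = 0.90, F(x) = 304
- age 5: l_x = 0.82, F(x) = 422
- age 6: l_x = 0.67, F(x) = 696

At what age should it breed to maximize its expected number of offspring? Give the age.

6

Expected offspring if breeding at age x = l_x × F(x):
  age 4: 0.90 × 304 = 273.600
  age 5: 0.82 × 422 = 346.040
  age 6: 0.67 × 696 = 466.320
Maximum at age 6 (466.320).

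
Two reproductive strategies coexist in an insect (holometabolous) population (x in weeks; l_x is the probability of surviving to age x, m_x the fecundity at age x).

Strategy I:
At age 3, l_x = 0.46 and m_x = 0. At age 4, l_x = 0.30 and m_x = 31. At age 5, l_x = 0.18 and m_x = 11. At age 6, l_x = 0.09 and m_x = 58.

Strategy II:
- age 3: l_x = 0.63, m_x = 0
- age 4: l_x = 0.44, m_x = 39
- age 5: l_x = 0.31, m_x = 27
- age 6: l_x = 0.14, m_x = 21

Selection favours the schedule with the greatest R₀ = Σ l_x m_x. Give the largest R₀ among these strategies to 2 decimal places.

28.47

Strategy I: R₀ = 0.46×0 + 0.30×31 + 0.18×11 + 0.09×58 = 16.5000
Strategy II: R₀ = 0.63×0 + 0.44×39 + 0.31×27 + 0.14×21 = 28.4700
Highest R₀: strategy II with 28.4700.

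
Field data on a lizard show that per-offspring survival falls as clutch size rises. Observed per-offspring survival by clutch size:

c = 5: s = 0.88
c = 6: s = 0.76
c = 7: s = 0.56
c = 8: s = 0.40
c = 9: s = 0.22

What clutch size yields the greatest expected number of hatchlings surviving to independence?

Expected hatchlings surviving to independence = c × s(c):
  c=5: 5 × 0.88 = 4.400
  c=6: 6 × 0.76 = 4.560
  c=7: 7 × 0.56 = 3.920
  c=8: 8 × 0.40 = 3.200
  c=9: 9 × 0.22 = 1.980
Maximum at c = 6 (4.560 hatchlings surviving to independence).

6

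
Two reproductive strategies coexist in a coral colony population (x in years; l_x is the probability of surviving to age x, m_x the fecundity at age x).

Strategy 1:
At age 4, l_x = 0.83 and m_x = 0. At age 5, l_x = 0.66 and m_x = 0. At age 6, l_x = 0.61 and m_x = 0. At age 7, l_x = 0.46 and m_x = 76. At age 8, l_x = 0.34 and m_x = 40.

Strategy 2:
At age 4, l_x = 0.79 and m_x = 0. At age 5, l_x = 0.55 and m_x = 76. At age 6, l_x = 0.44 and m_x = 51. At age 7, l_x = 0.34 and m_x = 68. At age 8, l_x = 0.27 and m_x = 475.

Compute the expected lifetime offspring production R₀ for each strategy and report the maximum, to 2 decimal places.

Strategy 1: R₀ = 0.83×0 + 0.66×0 + 0.61×0 + 0.46×76 + 0.34×40 = 48.5600
Strategy 2: R₀ = 0.79×0 + 0.55×76 + 0.44×51 + 0.34×68 + 0.27×475 = 215.6100
Highest R₀: strategy 2 with 215.6100.

215.61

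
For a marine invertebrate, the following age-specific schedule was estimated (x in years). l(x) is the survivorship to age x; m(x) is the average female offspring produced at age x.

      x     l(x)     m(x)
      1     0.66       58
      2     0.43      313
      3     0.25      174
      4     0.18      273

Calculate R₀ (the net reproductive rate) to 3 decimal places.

265.510

R₀ = Σ l(x) m(x):
  age 1: 0.66 × 58 = 38.2800
  age 2: 0.43 × 313 = 134.5900
  age 3: 0.25 × 174 = 43.5000
  age 4: 0.18 × 273 = 49.1400
R₀ = 38.2800 + 134.5900 + 43.5000 + 49.1400 = 265.5100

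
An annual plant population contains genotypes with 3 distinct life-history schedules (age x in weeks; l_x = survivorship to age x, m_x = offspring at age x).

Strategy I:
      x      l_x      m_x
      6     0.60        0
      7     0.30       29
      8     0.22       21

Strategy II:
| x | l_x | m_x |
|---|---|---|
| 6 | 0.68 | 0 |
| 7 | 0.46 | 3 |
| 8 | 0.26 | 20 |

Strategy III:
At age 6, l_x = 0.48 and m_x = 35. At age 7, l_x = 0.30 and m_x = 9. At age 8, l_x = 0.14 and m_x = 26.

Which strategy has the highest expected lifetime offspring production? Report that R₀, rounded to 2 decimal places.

23.14

Strategy I: R₀ = 0.60×0 + 0.30×29 + 0.22×21 = 13.3200
Strategy II: R₀ = 0.68×0 + 0.46×3 + 0.26×20 = 6.5800
Strategy III: R₀ = 0.48×35 + 0.30×9 + 0.14×26 = 23.1400
Highest R₀: strategy III with 23.1400.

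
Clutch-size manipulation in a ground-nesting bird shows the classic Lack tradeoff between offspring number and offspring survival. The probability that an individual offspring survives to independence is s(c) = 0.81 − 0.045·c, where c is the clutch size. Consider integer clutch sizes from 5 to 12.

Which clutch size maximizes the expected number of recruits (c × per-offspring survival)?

9

Expected recruits = c × s(c):
  c=5: 5 × 0.585 = 2.925
  c=6: 6 × 0.540 = 3.240
  c=7: 7 × 0.495 = 3.465
  c=8: 8 × 0.450 = 3.600
  c=9: 9 × 0.405 = 3.645
  c=10: 10 × 0.360 = 3.600
  c=11: 11 × 0.315 = 3.465
  c=12: 12 × 0.270 = 3.240
Maximum at c = 9 (3.645 recruits).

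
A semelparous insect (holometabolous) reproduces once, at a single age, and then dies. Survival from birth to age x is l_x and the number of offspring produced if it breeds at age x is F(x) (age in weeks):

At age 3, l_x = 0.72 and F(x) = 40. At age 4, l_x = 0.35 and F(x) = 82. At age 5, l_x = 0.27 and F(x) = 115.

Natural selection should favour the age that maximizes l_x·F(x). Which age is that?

Expected offspring if breeding at age x = l_x × F(x):
  age 3: 0.72 × 40 = 28.800
  age 4: 0.35 × 82 = 28.700
  age 5: 0.27 × 115 = 31.050
Maximum at age 5 (31.050).

5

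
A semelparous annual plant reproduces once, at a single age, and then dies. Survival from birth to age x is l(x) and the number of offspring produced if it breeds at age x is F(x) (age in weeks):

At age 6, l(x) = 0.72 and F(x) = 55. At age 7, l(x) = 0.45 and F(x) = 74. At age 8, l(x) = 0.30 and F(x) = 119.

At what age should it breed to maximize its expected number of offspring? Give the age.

Expected offspring if breeding at age x = l(x) × F(x):
  age 6: 0.72 × 55 = 39.600
  age 7: 0.45 × 74 = 33.300
  age 8: 0.30 × 119 = 35.700
Maximum at age 6 (39.600).

6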